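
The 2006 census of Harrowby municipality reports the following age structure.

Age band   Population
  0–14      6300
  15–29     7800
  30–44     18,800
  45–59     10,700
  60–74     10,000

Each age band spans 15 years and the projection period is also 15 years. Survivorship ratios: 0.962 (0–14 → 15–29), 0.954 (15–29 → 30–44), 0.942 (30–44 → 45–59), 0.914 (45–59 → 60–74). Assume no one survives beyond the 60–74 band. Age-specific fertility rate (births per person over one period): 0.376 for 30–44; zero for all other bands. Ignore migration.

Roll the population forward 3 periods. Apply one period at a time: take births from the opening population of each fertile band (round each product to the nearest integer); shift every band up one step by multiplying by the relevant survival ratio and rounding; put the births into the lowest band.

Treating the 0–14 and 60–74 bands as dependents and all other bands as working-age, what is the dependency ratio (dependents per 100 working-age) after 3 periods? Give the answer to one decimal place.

58.7

Numbering the groups 1..5 from youngest to oldest:
Period 1.
Births: 18800 × 0.376 = 7069
Group 2: 6300 × 0.962 = 6061
Group 3: 7800 × 0.954 = 7441
Group 4: 18800 × 0.942 = 17710
Group 5: 10700 × 0.914 = 9780
→ [7069, 6061, 7441, 17710, 9780]
Period 2.
Births: 7441 × 0.376 = 2798
Group 2: 7069 × 0.962 = 6800
Group 3: 6061 × 0.954 = 5782
Group 4: 7441 × 0.942 = 7009
Group 5: 17710 × 0.914 = 16187
→ [2798, 6800, 5782, 7009, 16187]
Period 3.
Births: 5782 × 0.376 = 2174
Group 2: 2798 × 0.962 = 2692
Group 3: 6800 × 0.954 = 6487
Group 4: 5782 × 0.942 = 5447
Group 5: 7009 × 0.914 = 6406
→ [2174, 2692, 6487, 5447, 6406]
Dependents (band 0–14 + band 60–74) = 2174 + 6406 = 8580; working-age = 14626; ratio = 8580/14626 × 100 = 58.7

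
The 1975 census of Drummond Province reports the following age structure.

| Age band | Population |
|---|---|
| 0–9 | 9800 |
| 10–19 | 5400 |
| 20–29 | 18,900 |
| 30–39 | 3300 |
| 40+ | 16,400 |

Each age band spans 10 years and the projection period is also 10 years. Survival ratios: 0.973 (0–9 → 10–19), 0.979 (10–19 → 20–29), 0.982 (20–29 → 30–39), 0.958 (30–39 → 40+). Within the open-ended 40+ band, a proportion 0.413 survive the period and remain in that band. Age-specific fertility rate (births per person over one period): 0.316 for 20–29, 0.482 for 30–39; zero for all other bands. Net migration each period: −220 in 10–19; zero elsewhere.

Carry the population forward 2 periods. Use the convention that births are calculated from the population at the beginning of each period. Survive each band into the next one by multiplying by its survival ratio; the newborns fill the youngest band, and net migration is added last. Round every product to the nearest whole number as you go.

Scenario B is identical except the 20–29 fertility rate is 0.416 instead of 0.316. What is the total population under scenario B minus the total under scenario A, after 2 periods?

After projecting period 1:
Births: 18900 * 0.316 = 5972 ; 3300 * 0.482 = 1591 ⇒ total 7563
10–19: 9800 * 0.973 = 9535
20–29: 5400 * 0.979 = 5287
30–39: 18900 * 0.982 = 18560
40+: 3300 * 0.958 + 16400 * 0.413 = 3161 + 6773 = 9934
Net migration: 10–19 − 220 → 9315
Population now: 0–9=7563, 10–19=9315, 20–29=5287, 30–39=18560, 40+=9934
After projecting period 2:
Births: 5287 * 0.316 = 1671 ; 18560 * 0.482 = 8946 ⇒ total 10617
10–19: 7563 * 0.973 = 7359
20–29: 9315 * 0.979 = 9119
30–39: 5287 * 0.982 = 5192
40+: 18560 * 0.958 + 9934 * 0.413 = 17780 + 4103 = 21883
Net migration: 10–19 − 220 → 7139
Population now: 0–9=10617, 10–19=7139, 20–29=9119, 30–39=5192, 40+=21883
Scenario A total after 2 periods: 53950
Scenario B projection —
After projecting period 1:
Births: 18900 * 0.416 = 7862 ; 3300 * 0.482 = 1591 ⇒ total 9453
10–19: 9800 * 0.973 = 9535
20–29: 5400 * 0.979 = 5287
30–39: 18900 * 0.982 = 18560
40+: 3300 * 0.958 + 16400 * 0.413 = 3161 + 6773 = 9934
Net migration: 10–19 − 220 → 9315
Population now: 0–9=9453, 10–19=9315, 20–29=5287, 30–39=18560, 40+=9934
After projecting period 2:
Births: 5287 * 0.416 = 2199 ; 18560 * 0.482 = 8946 ⇒ total 11145
10–19: 9453 * 0.973 = 9198
20–29: 9315 * 0.979 = 9119
30–39: 5287 * 0.982 = 5192
40+: 18560 * 0.958 + 9934 * 0.413 = 17780 + 4103 = 21883
Net migration: 10–19 − 220 → 8978
Population now: 0–9=11145, 10–19=8978, 20–29=9119, 30–39=5192, 40+=21883
Scenario B total after 2 periods: 56317
Difference B − A = 56317 − 53950 = 2367

2367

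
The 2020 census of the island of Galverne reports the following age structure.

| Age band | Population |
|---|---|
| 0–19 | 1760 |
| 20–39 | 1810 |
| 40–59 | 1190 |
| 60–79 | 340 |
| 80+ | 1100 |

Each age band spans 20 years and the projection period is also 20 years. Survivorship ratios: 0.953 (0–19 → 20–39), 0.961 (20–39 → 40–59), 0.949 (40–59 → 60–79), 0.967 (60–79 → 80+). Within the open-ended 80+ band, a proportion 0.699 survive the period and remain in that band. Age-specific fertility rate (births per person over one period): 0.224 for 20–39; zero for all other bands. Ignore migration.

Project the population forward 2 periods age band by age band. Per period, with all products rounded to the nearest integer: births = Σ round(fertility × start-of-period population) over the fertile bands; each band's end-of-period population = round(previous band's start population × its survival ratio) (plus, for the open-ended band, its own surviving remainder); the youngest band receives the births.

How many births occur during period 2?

376

— Period 1 —
Births: 1810 × 0.224 = 405
20–39: 1760 × 0.953 = 1677
40–59: 1810 × 0.961 = 1739
60–79: 1190 × 0.949 = 1129
80+: 340 × 0.967 + 1100 × 0.699 = 329 + 769 = 1098
End of period: [405, 1677, 1739, 1129, 1098]
— Period 2 —
Births: 1677 × 0.224 = 376
20–39: 405 × 0.953 = 386
40–59: 1677 × 0.961 = 1612
60–79: 1739 × 0.949 = 1650
80+: 1129 × 0.967 + 1098 × 0.699 = 1092 + 768 = 1860
End of period: [376, 386, 1612, 1650, 1860]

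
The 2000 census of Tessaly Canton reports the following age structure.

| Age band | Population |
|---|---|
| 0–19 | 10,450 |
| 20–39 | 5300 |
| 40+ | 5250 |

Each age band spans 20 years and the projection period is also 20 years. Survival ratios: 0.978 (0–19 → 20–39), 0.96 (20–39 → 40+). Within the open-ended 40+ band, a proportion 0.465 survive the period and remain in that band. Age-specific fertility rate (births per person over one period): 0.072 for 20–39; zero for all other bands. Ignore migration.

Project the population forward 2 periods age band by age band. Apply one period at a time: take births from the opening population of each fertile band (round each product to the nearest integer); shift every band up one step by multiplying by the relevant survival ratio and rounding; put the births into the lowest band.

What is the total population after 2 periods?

(Bands numbered youngest = 1 to oldest = 3.)
[period 1]
Births: 5300 × 0.072 = 382
Band 2: 10450 × 0.978 = 10220
Band 3: 5300 × 0.96 + 5250 × 0.465 = 5088 + 2441 = 7529
Population now: 0–19=382, 20–39=10220, 40+=7529
[period 2]
Births: 10220 × 0.072 = 736
Band 2: 382 × 0.978 = 374
Band 3: 10220 × 0.96 + 7529 × 0.465 = 9811 + 3501 = 13312
Population now: 0–19=736, 20–39=374, 40+=13312
Total after period 2: 736 + 374 + 13312 = 14422

14422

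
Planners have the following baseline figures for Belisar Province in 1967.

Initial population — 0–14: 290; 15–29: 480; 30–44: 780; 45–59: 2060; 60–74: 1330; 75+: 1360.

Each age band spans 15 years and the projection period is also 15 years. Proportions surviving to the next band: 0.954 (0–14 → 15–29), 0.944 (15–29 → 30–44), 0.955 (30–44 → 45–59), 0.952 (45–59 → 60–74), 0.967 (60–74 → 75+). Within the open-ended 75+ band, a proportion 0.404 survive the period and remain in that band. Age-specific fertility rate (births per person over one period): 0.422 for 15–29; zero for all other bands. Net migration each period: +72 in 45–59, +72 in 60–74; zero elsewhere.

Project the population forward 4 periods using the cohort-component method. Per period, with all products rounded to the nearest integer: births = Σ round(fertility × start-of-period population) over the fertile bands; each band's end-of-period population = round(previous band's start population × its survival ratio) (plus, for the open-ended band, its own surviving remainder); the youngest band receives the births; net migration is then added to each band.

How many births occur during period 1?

— Period 1 —
Births: 480 × 0.422 = 203
15–29: 290 × 0.954 = 277
30–44: 480 × 0.944 = 453
45–59: 780 × 0.955 = 745
60–74: 2060 × 0.952 = 1961
75+: 1330 × 0.967 + 1360 × 0.404 = 1286 + 549 = 1835
Net migration: 45–59 + 72 → 817; 60–74 + 72 → 2033
End of period: [203, 277, 453, 817, 2033, 1835]

203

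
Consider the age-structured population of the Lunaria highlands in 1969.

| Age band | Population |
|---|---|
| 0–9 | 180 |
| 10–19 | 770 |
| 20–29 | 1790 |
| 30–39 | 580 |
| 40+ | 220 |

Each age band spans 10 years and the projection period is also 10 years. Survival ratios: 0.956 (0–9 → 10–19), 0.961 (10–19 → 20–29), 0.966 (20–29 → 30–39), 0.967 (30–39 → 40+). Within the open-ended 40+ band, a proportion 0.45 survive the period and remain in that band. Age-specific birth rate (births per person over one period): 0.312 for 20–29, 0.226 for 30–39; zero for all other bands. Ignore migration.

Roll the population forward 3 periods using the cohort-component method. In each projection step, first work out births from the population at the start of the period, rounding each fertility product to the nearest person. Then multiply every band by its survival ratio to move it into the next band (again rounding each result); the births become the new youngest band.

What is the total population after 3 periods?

3177

Numbering the bands 1..5 from youngest to oldest:
[period 1]
Births: 1790 × 0.312 = 558, 580 × 0.226 = 131 → 689
Band 2: 180 × 0.956 = 172
Band 3: 770 × 0.961 = 740
Band 4: 1790 × 0.966 = 1729
Band 5: 580 × 0.967 + 220 × 0.45 = 561 + 99 = 660
Giving 689 / 172 / 740 / 1729 / 660.
[period 2]
Births: 740 × 0.312 = 231, 1729 × 0.226 = 391 → 622
Band 2: 689 × 0.956 = 659
Band 3: 172 × 0.961 = 165
Band 4: 740 × 0.966 = 715
Band 5: 1729 × 0.967 + 660 × 0.45 = 1672 + 297 = 1969
Giving 622 / 659 / 165 / 715 / 1969.
[period 3]
Births: 165 × 0.312 = 51, 715 × 0.226 = 162 → 213
Band 2: 622 × 0.956 = 595
Band 3: 659 × 0.961 = 633
Band 4: 165 × 0.966 = 159
Band 5: 715 × 0.967 + 1969 × 0.45 = 691 + 886 = 1577
Giving 213 / 595 / 633 / 159 / 1577.
Total after period 3: 213 + 595 + 633 + 159 + 1577 = 3177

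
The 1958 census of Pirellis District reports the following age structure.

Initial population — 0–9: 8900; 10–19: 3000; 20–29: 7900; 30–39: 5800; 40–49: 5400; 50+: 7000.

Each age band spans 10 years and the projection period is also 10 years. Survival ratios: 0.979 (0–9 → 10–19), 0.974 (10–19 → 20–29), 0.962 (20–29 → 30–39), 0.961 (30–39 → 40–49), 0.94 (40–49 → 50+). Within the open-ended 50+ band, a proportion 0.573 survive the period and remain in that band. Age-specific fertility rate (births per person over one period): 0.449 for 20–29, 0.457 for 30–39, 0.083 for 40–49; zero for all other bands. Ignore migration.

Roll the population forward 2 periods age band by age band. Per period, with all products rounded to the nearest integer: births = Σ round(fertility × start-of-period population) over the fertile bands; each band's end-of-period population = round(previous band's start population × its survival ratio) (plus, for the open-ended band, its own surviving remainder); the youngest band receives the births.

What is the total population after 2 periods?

(Bands numbered youngest = 1 to oldest = 6.)
Period 1.
Births: 7900 * 0.449 = 3547 ; 5800 * 0.457 = 2651 ; 5400 * 0.083 = 448 → 6646
Band 2: 8900 * 0.979 = 8713
Band 3: 3000 * 0.974 = 2922
Band 4: 7900 * 0.962 = 7600
Band 5: 5800 * 0.961 = 5574
Band 6: 5400 * 0.94 + 7000 * 0.573 = 5076 + 4011 = 9087
→ [6646, 8713, 2922, 7600, 5574, 9087]
Period 2.
Births: 2922 * 0.449 = 1312 ; 7600 * 0.457 = 3473 ; 5574 * 0.083 = 463 → 5248
Band 2: 6646 * 0.979 = 6506
Band 3: 8713 * 0.974 = 8486
Band 4: 2922 * 0.962 = 2811
Band 5: 7600 * 0.961 = 7304
Band 6: 5574 * 0.94 + 9087 * 0.573 = 5240 + 5207 = 10447
→ [5248, 6506, 8486, 2811, 7304, 10447]
Total after period 2: 5248 + 6506 + 8486 + 2811 + 7304 + 10447 = 40802

40802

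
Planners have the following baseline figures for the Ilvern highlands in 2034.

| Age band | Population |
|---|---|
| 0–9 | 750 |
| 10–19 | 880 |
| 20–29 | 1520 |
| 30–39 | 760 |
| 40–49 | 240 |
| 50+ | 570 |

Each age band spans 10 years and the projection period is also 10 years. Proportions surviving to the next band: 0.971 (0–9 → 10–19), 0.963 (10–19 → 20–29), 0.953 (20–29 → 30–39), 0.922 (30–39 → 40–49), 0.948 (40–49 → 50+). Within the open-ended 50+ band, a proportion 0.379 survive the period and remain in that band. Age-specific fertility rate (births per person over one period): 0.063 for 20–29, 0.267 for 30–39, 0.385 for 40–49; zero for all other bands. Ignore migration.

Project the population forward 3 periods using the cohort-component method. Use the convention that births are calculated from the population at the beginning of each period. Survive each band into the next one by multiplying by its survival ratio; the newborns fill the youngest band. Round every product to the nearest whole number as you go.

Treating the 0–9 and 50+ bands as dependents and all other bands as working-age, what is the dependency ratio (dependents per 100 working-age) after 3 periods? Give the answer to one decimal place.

95.5

(Bands numbered youngest = 1 to oldest = 6.)
After projecting period 1:
Births: 1520 * 0.063 = 96 ; 760 * 0.267 = 203 ; 240 * 0.385 = 92 ⇒ total 391
Band 2: 750 * 0.971 = 728
Band 3: 880 * 0.963 = 847
Band 4: 1520 * 0.953 = 1449
Band 5: 760 * 0.922 = 701
Band 6: 240 * 0.948 + 570 * 0.379 = 228 + 216 = 444
→ [391, 728, 847, 1449, 701, 444]
After projecting period 2:
Births: 847 * 0.063 = 53 ; 1449 * 0.267 = 387 ; 701 * 0.385 = 270 ⇒ total 710
Band 2: 391 * 0.971 = 380
Band 3: 728 * 0.963 = 701
Band 4: 847 * 0.953 = 807
Band 5: 1449 * 0.922 = 1336
Band 6: 701 * 0.948 + 444 * 0.379 = 665 + 168 = 833
→ [710, 380, 701, 807, 1336, 833]
After projecting period 3:
Births: 701 * 0.063 = 44 ; 807 * 0.267 = 215 ; 1336 * 0.385 = 514 ⇒ total 773
Band 2: 710 * 0.971 = 689
Band 3: 380 * 0.963 = 366
Band 4: 701 * 0.953 = 668
Band 5: 807 * 0.922 = 744
Band 6: 1336 * 0.948 + 833 * 0.379 = 1267 + 316 = 1583
→ [773, 689, 366, 668, 744, 1583]
Dependents (band 0–9 + band 50+) = 773 + 1583 = 2356; working-age = 2467; ratio = 2356/2467 × 100 = 95.5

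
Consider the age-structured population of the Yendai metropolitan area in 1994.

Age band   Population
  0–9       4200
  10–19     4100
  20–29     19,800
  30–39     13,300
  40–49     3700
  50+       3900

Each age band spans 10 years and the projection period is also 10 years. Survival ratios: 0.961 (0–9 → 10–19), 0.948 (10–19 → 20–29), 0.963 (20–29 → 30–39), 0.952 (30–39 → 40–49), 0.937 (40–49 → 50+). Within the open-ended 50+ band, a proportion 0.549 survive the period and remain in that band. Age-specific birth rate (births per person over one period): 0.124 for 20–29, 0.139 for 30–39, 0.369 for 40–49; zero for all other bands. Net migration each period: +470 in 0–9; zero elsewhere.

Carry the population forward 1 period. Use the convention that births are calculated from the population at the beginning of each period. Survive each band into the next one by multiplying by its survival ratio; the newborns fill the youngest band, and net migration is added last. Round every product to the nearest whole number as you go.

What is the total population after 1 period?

51399

— Period 1 —
Births: 19800 × 0.124 = 2455 ; 13300 × 0.139 = 1849 ; 3700 × 0.369 = 1365 ⇒ total 5669
10–19: 4200 × 0.961 = 4036
20–29: 4100 × 0.948 = 3887
30–39: 19800 × 0.963 = 19067
40–49: 13300 × 0.952 = 12662
50+: 3700 × 0.937 + 3900 × 0.549 = 3467 + 2141 = 5608
Net migration: 0–9 + 470 → 6139
End of period: [6139, 4036, 3887, 19067, 12662, 5608]
Total after period 1: 6139 + 4036 + 3887 + 19067 + 12662 + 5608 = 51399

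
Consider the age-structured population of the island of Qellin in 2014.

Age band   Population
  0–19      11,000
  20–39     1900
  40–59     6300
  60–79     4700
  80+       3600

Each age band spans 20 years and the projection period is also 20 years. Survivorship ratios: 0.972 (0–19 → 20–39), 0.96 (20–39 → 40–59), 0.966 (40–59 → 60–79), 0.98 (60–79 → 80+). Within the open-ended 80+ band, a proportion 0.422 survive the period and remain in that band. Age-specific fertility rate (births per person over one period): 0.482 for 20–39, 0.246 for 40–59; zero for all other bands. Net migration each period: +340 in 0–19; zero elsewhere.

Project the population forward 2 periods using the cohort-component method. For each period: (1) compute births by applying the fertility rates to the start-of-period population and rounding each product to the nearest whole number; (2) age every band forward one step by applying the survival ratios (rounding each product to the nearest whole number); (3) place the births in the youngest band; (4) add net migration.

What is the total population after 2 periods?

29245

Let group 1 be 0–19 through group 5 = 80+.
After projecting period 1:
Births: 1900 × 0.482 = 916, 6300 × 0.246 = 1550 ⇒ total 2466
Group 2: 11000 × 0.972 = 10692
Group 3: 1900 × 0.96 = 1824
Group 4: 6300 × 0.966 = 6086
Group 5: 4700 × 0.98 + 3600 × 0.422 = 4606 + 1519 = 6125
Net migration: Group 1 + 340 → 2806
Giving 2806 / 10692 / 1824 / 6086 / 6125.
After projecting period 2:
Births: 10692 × 0.482 = 5154, 1824 × 0.246 = 449 ⇒ total 5603
Group 2: 2806 × 0.972 = 2727
Group 3: 10692 × 0.96 = 10264
Group 4: 1824 × 0.966 = 1762
Group 5: 6086 × 0.98 + 6125 × 0.422 = 5964 + 2585 = 8549
Net migration: Group 1 + 340 → 5943
Giving 5943 / 2727 / 10264 / 1762 / 8549.
Total after period 2: 5943 + 2727 + 10264 + 1762 + 8549 = 29245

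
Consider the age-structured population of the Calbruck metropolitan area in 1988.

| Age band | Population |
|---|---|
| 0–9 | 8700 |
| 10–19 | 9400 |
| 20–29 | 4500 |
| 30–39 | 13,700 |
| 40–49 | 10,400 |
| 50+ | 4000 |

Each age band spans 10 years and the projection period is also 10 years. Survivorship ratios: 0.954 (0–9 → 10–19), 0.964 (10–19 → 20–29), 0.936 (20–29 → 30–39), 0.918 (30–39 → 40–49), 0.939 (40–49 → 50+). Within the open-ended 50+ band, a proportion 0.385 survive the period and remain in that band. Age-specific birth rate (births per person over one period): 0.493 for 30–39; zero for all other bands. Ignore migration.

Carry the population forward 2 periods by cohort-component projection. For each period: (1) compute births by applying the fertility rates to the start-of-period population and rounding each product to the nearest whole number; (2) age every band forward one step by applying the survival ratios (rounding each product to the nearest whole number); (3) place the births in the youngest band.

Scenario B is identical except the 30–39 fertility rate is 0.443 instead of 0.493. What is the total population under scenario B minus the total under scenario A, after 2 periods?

-864

(Bands numbered youngest = 1 to oldest = 6.)
After projecting period 1:
Births: 13700 × 0.493 = 6754
Band 2: 8700 × 0.954 = 8300
Band 3: 9400 × 0.964 = 9062
Band 4: 4500 × 0.936 = 4212
Band 5: 13700 × 0.918 = 12577
Band 6: 10400 × 0.939 + 4000 × 0.385 = 9766 + 1540 = 11306
Giving 6754 / 8300 / 9062 / 4212 / 12577 / 11306.
After projecting period 2:
Births: 4212 × 0.493 = 2077
Band 2: 6754 × 0.954 = 6443
Band 3: 8300 × 0.964 = 8001
Band 4: 9062 × 0.936 = 8482
Band 5: 4212 × 0.918 = 3867
Band 6: 12577 × 0.939 + 11306 × 0.385 = 11810 + 4353 = 16163
Giving 2077 / 6443 / 8001 / 8482 / 3867 / 16163.
Scenario A total after 2 periods: 45033
Scenario B projection —
After projecting period 1:
Births: 13700 × 0.443 = 6069
Band 2: 8700 × 0.954 = 8300
Band 3: 9400 × 0.964 = 9062
Band 4: 4500 × 0.936 = 4212
Band 5: 13700 × 0.918 = 12577
Band 6: 10400 × 0.939 + 4000 × 0.385 = 9766 + 1540 = 11306
Giving 6069 / 8300 / 9062 / 4212 / 12577 / 11306.
After projecting period 2:
Births: 4212 × 0.443 = 1866
Band 2: 6069 × 0.954 = 5790
Band 3: 8300 × 0.964 = 8001
Band 4: 9062 × 0.936 = 8482
Band 5: 4212 × 0.918 = 3867
Band 6: 12577 × 0.939 + 11306 × 0.385 = 11810 + 4353 = 16163
Giving 1866 / 5790 / 8001 / 8482 / 3867 / 16163.
Scenario B total after 2 periods: 44169
Difference B − A = 44169 − 45033 = -864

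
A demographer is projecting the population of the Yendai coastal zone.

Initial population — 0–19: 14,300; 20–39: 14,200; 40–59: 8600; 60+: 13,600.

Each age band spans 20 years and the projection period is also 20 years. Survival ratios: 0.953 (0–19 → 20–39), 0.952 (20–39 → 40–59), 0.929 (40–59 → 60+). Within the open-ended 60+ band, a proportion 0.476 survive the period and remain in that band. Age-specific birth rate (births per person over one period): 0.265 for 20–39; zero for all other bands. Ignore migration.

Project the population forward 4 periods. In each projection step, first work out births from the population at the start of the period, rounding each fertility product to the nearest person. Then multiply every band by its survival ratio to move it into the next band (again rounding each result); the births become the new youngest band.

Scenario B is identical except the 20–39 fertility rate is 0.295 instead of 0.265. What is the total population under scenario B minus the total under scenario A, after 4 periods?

(Bands numbered youngest = 1 to oldest = 4.)
After projecting period 1:
Births: 14200 × 0.265 = 3763
Band 2: 14300 × 0.953 = 13628
Band 3: 14200 × 0.952 = 13518
Band 4: 8600 × 0.929 + 13600 × 0.476 = 7989 + 6474 = 14463
Giving 3763 / 13628 / 13518 / 14463.
After projecting period 2:
Births: 13628 × 0.265 = 3611
Band 2: 3763 × 0.953 = 3586
Band 3: 13628 × 0.952 = 12974
Band 4: 13518 × 0.929 + 14463 × 0.476 = 12558 + 6884 = 19442
Giving 3611 / 3586 / 12974 / 19442.
After projecting period 3:
Births: 3586 × 0.265 = 950
Band 2: 3611 × 0.953 = 3441
Band 3: 3586 × 0.952 = 3414
Band 4: 12974 × 0.929 + 19442 × 0.476 = 12053 + 9254 = 21307
Giving 950 / 3441 / 3414 / 21307.
After projecting period 4:
Births: 3441 × 0.265 = 912
Band 2: 950 × 0.953 = 905
Band 3: 3441 × 0.952 = 3276
Band 4: 3414 × 0.929 + 21307 × 0.476 = 3172 + 10142 = 13314
Giving 912 / 905 / 3276 / 13314.
Scenario A total after 4 periods: 18407
Scenario B projection —
After projecting period 1:
Births: 14200 × 0.295 = 4189
Band 2: 14300 × 0.953 = 13628
Band 3: 14200 × 0.952 = 13518
Band 4: 8600 × 0.929 + 13600 × 0.476 = 7989 + 6474 = 14463
Giving 4189 / 13628 / 13518 / 14463.
After projecting period 2:
Births: 13628 × 0.295 = 4020
Band 2: 4189 × 0.953 = 3992
Band 3: 13628 × 0.952 = 12974
Band 4: 13518 × 0.929 + 14463 × 0.476 = 12558 + 6884 = 19442
Giving 4020 / 3992 / 12974 / 19442.
After projecting period 3:
Births: 3992 × 0.295 = 1178
Band 2: 4020 × 0.953 = 3831
Band 3: 3992 × 0.952 = 3800
Band 4: 12974 × 0.929 + 19442 × 0.476 = 12053 + 9254 = 21307
Giving 1178 / 3831 / 3800 / 21307.
After projecting period 4:
Births: 3831 × 0.295 = 1130
Band 2: 1178 × 0.953 = 1123
Band 3: 3831 × 0.952 = 3647
Band 4: 3800 × 0.929 + 21307 × 0.476 = 3530 + 10142 = 13672
Giving 1130 / 1123 / 3647 / 13672.
Scenario B total after 4 periods: 19572
Difference B − A = 19572 − 18407 = 1165

1165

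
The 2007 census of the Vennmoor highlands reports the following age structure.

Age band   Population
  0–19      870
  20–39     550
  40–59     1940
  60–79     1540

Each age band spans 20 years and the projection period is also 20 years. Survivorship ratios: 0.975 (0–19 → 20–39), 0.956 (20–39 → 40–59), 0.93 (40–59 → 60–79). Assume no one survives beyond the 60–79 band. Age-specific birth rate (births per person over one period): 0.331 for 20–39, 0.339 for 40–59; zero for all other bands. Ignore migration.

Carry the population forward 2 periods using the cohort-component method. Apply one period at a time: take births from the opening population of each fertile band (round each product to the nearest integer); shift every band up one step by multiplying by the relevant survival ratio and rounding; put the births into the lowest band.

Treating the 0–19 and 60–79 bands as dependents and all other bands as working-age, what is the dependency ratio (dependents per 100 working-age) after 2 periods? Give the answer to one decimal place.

Call the bands 1 to 4, youngest first.
[period 1]
Births: 550 × 0.331 = 182, 1940 × 0.339 = 658 → 840
Band 2: 870 × 0.975 = 848
Band 3: 550 × 0.956 = 526
Band 4: 1940 × 0.93 = 1804
Giving 840 / 848 / 526 / 1804.
[period 2]
Births: 848 × 0.331 = 281, 526 × 0.339 = 178 → 459
Band 2: 840 × 0.975 = 819
Band 3: 848 × 0.956 = 811
Band 4: 526 × 0.93 = 489
Giving 459 / 819 / 811 / 489.
Dependents (band 0–19 + band 60–79) = 459 + 489 = 948; working-age = 1630; ratio = 948/1630 × 100 = 58.2

58.2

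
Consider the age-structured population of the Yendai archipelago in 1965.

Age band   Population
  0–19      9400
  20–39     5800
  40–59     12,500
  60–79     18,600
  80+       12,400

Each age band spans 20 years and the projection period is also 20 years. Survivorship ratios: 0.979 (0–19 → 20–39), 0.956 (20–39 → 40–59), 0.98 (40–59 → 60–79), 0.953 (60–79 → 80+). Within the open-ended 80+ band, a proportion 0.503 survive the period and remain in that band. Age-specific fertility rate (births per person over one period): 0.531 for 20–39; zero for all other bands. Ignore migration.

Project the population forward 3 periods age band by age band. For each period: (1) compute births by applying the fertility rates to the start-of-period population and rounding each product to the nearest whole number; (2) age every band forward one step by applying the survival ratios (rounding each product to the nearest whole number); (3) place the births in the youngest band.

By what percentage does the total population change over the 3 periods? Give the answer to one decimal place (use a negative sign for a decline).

-40.4

After projecting period 1:
Births: 5800 * 0.531 = 3080
20–39: 9400 * 0.979 = 9203
40–59: 5800 * 0.956 = 5545
60–79: 12500 * 0.98 = 12250
80+: 18600 * 0.953 + 12400 * 0.503 = 17726 + 6237 = 23963
Population now: 0–19=3080, 20–39=9203, 40–59=5545, 60–79=12250, 80+=23963
After projecting period 2:
Births: 9203 * 0.531 = 4887
20–39: 3080 * 0.979 = 3015
40–59: 9203 * 0.956 = 8798
60–79: 5545 * 0.98 = 5434
80+: 12250 * 0.953 + 23963 * 0.503 = 11674 + 12053 = 23727
Population now: 0–19=4887, 20–39=3015, 40–59=8798, 60–79=5434, 80+=23727
After projecting period 3:
Births: 3015 * 0.531 = 1601
20–39: 4887 * 0.979 = 4784
40–59: 3015 * 0.956 = 2882
60–79: 8798 * 0.98 = 8622
80+: 5434 * 0.953 + 23727 * 0.503 = 5179 + 11935 = 17114
Population now: 0–19=1601, 20–39=4784, 40–59=2882, 60–79=8622, 80+=17114
Total: 58700 → 35003; change = -23697; percentage change = -40.4%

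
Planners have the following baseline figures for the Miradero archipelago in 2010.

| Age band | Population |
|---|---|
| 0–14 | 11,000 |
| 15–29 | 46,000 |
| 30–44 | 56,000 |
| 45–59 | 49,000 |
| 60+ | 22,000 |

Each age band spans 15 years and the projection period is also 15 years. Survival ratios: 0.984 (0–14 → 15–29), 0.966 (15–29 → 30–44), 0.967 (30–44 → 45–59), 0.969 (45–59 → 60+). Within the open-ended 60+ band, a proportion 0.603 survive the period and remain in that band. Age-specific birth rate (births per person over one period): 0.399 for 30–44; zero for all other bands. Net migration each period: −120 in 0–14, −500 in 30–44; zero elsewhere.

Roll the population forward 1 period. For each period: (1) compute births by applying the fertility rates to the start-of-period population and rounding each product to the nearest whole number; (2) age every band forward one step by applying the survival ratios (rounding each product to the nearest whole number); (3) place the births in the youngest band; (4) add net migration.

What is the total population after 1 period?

191883

After projecting period 1:
Births: 56000 × 0.399 = 22344
15–29: 11000 × 0.984 = 10824
30–44: 46000 × 0.966 = 44436
45–59: 56000 × 0.967 = 54152
60+: 49000 × 0.969 + 22000 × 0.603 = 47481 + 13266 = 60747
Net migration: 0–14 − 120 → 22224; 30–44 − 500 → 43936
→ [22224, 10824, 43936, 54152, 60747]
Total after period 1: 22224 + 10824 + 43936 + 54152 + 60747 = 191883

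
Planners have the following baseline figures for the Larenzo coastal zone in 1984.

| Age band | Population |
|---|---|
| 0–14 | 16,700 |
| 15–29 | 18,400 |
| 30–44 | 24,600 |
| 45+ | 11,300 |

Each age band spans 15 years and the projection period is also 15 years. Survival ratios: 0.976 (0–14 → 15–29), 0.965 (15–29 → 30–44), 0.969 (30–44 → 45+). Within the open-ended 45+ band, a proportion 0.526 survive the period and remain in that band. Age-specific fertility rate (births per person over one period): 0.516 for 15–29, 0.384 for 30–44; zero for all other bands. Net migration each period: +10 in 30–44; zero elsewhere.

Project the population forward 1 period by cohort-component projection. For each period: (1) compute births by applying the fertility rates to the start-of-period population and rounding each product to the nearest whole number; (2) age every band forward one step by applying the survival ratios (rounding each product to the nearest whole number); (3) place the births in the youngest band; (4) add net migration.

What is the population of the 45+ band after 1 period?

29781

[period 1]
Births: 18400 * 0.516 = 9494 ; 24600 * 0.384 = 9446 — total 18940
15–29: 16700 * 0.976 = 16299
30–44: 18400 * 0.965 = 17756
45+: 24600 * 0.969 + 11300 * 0.526 = 23837 + 5944 = 29781
Net migration: 30–44 + 10 → 17766
Giving 18940 / 16299 / 17766 / 29781.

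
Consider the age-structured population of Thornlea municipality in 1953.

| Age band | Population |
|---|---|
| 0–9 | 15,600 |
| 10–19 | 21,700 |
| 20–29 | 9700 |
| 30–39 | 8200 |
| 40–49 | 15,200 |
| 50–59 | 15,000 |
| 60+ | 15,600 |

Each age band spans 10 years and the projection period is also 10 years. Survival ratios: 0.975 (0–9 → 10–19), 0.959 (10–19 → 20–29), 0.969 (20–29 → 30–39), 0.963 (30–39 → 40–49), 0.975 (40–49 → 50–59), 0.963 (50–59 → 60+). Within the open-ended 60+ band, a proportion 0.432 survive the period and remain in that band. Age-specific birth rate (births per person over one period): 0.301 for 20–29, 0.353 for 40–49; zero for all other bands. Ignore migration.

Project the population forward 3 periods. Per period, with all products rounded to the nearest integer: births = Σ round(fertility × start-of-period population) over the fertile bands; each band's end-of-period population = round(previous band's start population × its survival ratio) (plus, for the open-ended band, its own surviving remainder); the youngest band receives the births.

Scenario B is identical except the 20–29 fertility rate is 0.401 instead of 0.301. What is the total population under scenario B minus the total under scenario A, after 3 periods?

Period 1.
Births: 9700 × 0.301 = 2920  |  15200 × 0.353 = 5366 ⇒ total 8286
10–19: 15600 × 0.975 = 15210
20–29: 21700 × 0.959 = 20810
30–39: 9700 × 0.969 = 9399
40–49: 8200 × 0.963 = 7897
50–59: 15200 × 0.975 = 14820
60+: 15000 × 0.963 + 15600 × 0.432 = 14445 + 6739 = 21184
Population now: 0–9=8286, 10–19=15210, 20–29=20810, 30–39=9399, 40–49=7897, 50–59=14820, 60+=21184
Period 2.
Births: 20810 × 0.301 = 6264  |  7897 × 0.353 = 2788 ⇒ total 9052
10–19: 8286 × 0.975 = 8079
20–29: 15210 × 0.959 = 14586
30–39: 20810 × 0.969 = 20165
40–49: 9399 × 0.963 = 9051
50–59: 7897 × 0.975 = 7700
60+: 14820 × 0.963 + 21184 × 0.432 = 14272 + 9151 = 23423
Population now: 0–9=9052, 10–19=8079, 20–29=14586, 30–39=20165, 40–49=9051, 50–59=7700, 60+=23423
Period 3.
Births: 14586 × 0.301 = 4390  |  9051 × 0.353 = 3195 ⇒ total 7585
10–19: 9052 × 0.975 = 8826
20–29: 8079 × 0.959 = 7748
30–39: 14586 × 0.969 = 14134
40–49: 20165 × 0.963 = 19419
50–59: 9051 × 0.975 = 8825
60+: 7700 × 0.963 + 23423 × 0.432 = 7415 + 10119 = 17534
Population now: 0–9=7585, 10–19=8826, 20–29=7748, 30–39=14134, 40–49=19419, 50–59=8825, 60+=17534
Scenario A total after 3 periods: 84071
Scenario B projection —
Period 1.
Births: 9700 × 0.401 = 3890  |  15200 × 0.353 = 5366 ⇒ total 9256
10–19: 15600 × 0.975 = 15210
20–29: 21700 × 0.959 = 20810
30–39: 9700 × 0.969 = 9399
40–49: 8200 × 0.963 = 7897
50–59: 15200 × 0.975 = 14820
60+: 15000 × 0.963 + 15600 × 0.432 = 14445 + 6739 = 21184
Population now: 0–9=9256, 10–19=15210, 20–29=20810, 30–39=9399, 40–49=7897, 50–59=14820, 60+=21184
Period 2.
Births: 20810 × 0.401 = 8345  |  7897 × 0.353 = 2788 ⇒ total 11133
10–19: 9256 × 0.975 = 9025
20–29: 15210 × 0.959 = 14586
30–39: 20810 × 0.969 = 20165
40–49: 9399 × 0.963 = 9051
50–59: 7897 × 0.975 = 7700
60+: 14820 × 0.963 + 21184 × 0.432 = 14272 + 9151 = 23423
Population now: 0–9=11133, 10–19=9025, 20–29=14586, 30–39=20165, 40–49=9051, 50–59=7700, 60+=23423
Period 3.
Births: 14586 × 0.401 = 5849  |  9051 × 0.353 = 3195 ⇒ total 9044
10–19: 11133 × 0.975 = 10855
20–29: 9025 × 0.959 = 8655
30–39: 14586 × 0.969 = 14134
40–49: 20165 × 0.963 = 19419
50–59: 9051 × 0.975 = 8825
60+: 7700 × 0.963 + 23423 × 0.432 = 7415 + 10119 = 17534
Population now: 0–9=9044, 10–19=10855, 20–29=8655, 30–39=14134, 40–49=19419, 50–59=8825, 60+=17534
Scenario B total after 3 periods: 88466
Difference B − A = 88466 − 84071 = 4395

4395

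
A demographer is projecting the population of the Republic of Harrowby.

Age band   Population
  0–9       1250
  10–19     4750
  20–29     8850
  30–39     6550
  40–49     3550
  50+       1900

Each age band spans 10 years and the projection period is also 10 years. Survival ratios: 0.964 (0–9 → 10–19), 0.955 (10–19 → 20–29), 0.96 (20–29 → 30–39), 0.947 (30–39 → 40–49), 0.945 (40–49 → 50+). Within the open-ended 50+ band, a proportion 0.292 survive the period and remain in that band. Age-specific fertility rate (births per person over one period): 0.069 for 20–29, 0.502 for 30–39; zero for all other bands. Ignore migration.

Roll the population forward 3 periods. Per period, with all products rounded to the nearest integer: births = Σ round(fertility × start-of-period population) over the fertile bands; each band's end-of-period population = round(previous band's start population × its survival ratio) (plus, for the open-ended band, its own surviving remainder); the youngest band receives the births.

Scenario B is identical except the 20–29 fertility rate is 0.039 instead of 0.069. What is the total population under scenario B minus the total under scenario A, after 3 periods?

(Groups numbered youngest = 1 to oldest = 6.)
— Period 1 —
Births: 8850 × 0.069 = 611, 6550 × 0.502 = 3288 — total 3899
Group 2: 1250 × 0.964 = 1205
Group 3: 4750 × 0.955 = 4536
Group 4: 8850 × 0.96 = 8496
Group 5: 6550 × 0.947 = 6203
Group 6: 3550 × 0.945 + 1900 × 0.292 = 3355 + 555 = 3910
Giving 3899 / 1205 / 4536 / 8496 / 6203 / 3910.
— Period 2 —
Births: 4536 × 0.069 = 313, 8496 × 0.502 = 4265 — total 4578
Group 2: 3899 × 0.964 = 3759
Group 3: 1205 × 0.955 = 1151
Group 4: 4536 × 0.96 = 4355
Group 5: 8496 × 0.947 = 8046
Group 6: 6203 × 0.945 + 3910 × 0.292 = 5862 + 1142 = 7004
Giving 4578 / 3759 / 1151 / 4355 / 8046 / 7004.
— Period 3 —
Births: 1151 × 0.069 = 79, 4355 × 0.502 = 2186 — total 2265
Group 2: 4578 × 0.964 = 4413
Group 3: 3759 × 0.955 = 3590
Group 4: 1151 × 0.96 = 1105
Group 5: 4355 × 0.947 = 4124
Group 6: 8046 × 0.945 + 7004 × 0.292 = 7603 + 2045 = 9648
Giving 2265 / 4413 / 3590 / 1105 / 4124 / 9648.
Scenario A total after 3 periods: 25145
Scenario B projection —
— Period 1 —
Births: 8850 × 0.039 = 345, 6550 × 0.502 = 3288 — total 3633
Group 2: 1250 × 0.964 = 1205
Group 3: 4750 × 0.955 = 4536
Group 4: 8850 × 0.96 = 8496
Group 5: 6550 × 0.947 = 6203
Group 6: 3550 × 0.945 + 1900 × 0.292 = 3355 + 555 = 3910
Giving 3633 / 1205 / 4536 / 8496 / 6203 / 3910.
— Period 2 —
Births: 4536 × 0.039 = 177, 8496 × 0.502 = 4265 — total 4442
Group 2: 3633 × 0.964 = 3502
Group 3: 1205 × 0.955 = 1151
Group 4: 4536 × 0.96 = 4355
Group 5: 8496 × 0.947 = 8046
Group 6: 6203 × 0.945 + 3910 × 0.292 = 5862 + 1142 = 7004
Giving 4442 / 3502 / 1151 / 4355 / 8046 / 7004.
— Period 3 —
Births: 1151 × 0.039 = 45, 4355 × 0.502 = 2186 — total 2231
Group 2: 4442 × 0.964 = 4282
Group 3: 3502 × 0.955 = 3344
Group 4: 1151 × 0.96 = 1105
Group 5: 4355 × 0.947 = 4124
Group 6: 8046 × 0.945 + 7004 × 0.292 = 7603 + 2045 = 9648
Giving 2231 / 4282 / 3344 / 1105 / 4124 / 9648.
Scenario B total after 3 periods: 24734
Difference B − A = 24734 − 25145 = -411

-411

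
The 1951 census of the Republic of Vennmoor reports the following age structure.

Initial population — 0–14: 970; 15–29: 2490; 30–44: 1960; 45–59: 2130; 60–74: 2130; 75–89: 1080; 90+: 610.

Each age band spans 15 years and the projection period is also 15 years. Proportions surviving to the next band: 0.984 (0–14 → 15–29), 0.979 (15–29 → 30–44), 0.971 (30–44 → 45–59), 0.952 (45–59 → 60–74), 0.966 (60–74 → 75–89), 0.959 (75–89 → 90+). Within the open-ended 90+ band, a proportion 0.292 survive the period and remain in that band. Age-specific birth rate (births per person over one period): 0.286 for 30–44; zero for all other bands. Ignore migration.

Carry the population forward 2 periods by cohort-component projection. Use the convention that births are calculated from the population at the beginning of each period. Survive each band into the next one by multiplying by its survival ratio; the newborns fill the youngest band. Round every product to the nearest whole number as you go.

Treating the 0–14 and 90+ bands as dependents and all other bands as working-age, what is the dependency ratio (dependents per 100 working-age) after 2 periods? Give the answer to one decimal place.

Period 1:
Births: 1960 * 0.286 = 561
15–29: 970 * 0.984 = 954
30–44: 2490 * 0.979 = 2438
45–59: 1960 * 0.971 = 1903
60–74: 2130 * 0.952 = 2028
75–89: 2130 * 0.966 = 2058
90+: 1080 * 0.959 + 610 * 0.292 = 1036 + 178 = 1214
End of period: [561, 954, 2438, 1903, 2028, 2058, 1214]
Period 2:
Births: 2438 * 0.286 = 697
15–29: 561 * 0.984 = 552
30–44: 954 * 0.979 = 934
45–59: 2438 * 0.971 = 2367
60–74: 1903 * 0.952 = 1812
75–89: 2028 * 0.966 = 1959
90+: 2058 * 0.959 + 1214 * 0.292 = 1974 + 354 = 2328
End of period: [697, 552, 934, 2367, 1812, 1959, 2328]
Dependents (band 0–14 + band 90+) = 697 + 2328 = 3025; working-age = 7624; ratio = 3025/7624 × 100 = 39.7

39.7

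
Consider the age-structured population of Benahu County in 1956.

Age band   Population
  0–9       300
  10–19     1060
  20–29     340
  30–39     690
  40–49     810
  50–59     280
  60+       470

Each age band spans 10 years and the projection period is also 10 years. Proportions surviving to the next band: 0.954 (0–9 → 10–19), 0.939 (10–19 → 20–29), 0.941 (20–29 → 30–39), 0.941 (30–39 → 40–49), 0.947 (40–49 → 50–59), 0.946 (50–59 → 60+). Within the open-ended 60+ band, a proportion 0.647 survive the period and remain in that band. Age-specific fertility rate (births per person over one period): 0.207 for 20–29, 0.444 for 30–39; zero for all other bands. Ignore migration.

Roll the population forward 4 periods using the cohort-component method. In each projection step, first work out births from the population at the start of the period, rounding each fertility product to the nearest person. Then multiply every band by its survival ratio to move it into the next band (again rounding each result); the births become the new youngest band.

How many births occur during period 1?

376

Period 1:
Births: 340 × 0.207 = 70  |  690 × 0.444 = 306 — total 376
10–19: 300 × 0.954 = 286
20–29: 1060 × 0.939 = 995
30–39: 340 × 0.941 = 320
40–49: 690 × 0.941 = 649
50–59: 810 × 0.947 = 767
60+: 280 × 0.946 + 470 × 0.647 = 265 + 304 = 569
Giving 376 / 286 / 995 / 320 / 649 / 767 / 569.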